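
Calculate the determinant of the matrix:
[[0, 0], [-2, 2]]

For a 2×2 matrix [[a, b], [c, d]], det = ad - bc
det = (0)(2) - (0)(-2) = 0 - 0 = 0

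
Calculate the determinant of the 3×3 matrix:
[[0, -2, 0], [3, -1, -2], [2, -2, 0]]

Expansion along first row:
det = 0·det([[-1,-2],[-2,0]]) - -2·det([[3,-2],[2,0]]) + 0·det([[3,-1],[2,-2]])
    = 0·(-1·0 - -2·-2) - -2·(3·0 - -2·2) + 0·(3·-2 - -1·2)
    = 0·-4 - -2·4 + 0·-4
    = 0 + 8 + 0 = 8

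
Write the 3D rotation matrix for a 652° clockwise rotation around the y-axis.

Rotation matrix for clockwise 652° around y-axis:
A clockwise rotation by 652° is a counterclockwise rotation by -652°.
cos(-652°) = 0.3746, sin(-652°) = 0.9272
Result: [[0.3746, 0, 0.9272], [0, 1, 0], [-0.9272, 0, 0.3746]]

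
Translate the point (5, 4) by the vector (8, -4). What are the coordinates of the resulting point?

Translation by (8, -4) (homogeneous matrix [[1, 0, 8], [0, 1, -4], [0, 0, 1]]):
x' = 5 + 8 = 13
y' = 4 + -4 = 0
Result: (13, 0)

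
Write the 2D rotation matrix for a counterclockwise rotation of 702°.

Rotation matrix formula: [[cos θ, -sin θ], [sin θ, cos θ]]
For θ = 702°:
cos(702°) = 0.9511
sin(702°) = -0.3090
Result: [[0.9511, 0.3090], [-0.3090, 0.9511]]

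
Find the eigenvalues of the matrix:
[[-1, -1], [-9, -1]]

Characteristic equation: det(A - λI) = 0
λ² - (trace)λ + (det) = 0
trace = -1 + -1 = -2, det = (-1)(-1) - (-1)(-9) = -8
λ² - (-2)λ + (-8) = 0
λ = (-2 ± √((-2)² - 4·(-8))) / 2 = (-2 ± √36) / 2
Solving: λ = -4, 2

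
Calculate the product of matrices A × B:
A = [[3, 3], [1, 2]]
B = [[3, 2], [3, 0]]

Matrix multiplication:
C[0][0] = 3×3 + 3×3 = 18
C[0][1] = 3×2 + 3×0 = 6
C[1][0] = 1×3 + 2×3 = 9
C[1][1] = 1×2 + 2×0 = 2
Result: [[18, 6], [9, 2]]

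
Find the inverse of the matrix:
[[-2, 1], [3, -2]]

For [[a,b],[c,d]], inverse = (1/det)·[[d,-b],[-c,a]]
det = (-2)(-2) - (1)(3) = 4 - 3 = 1
Inverse = [[-2, -1], [-3, -2]]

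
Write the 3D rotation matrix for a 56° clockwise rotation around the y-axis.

Rotation matrix for clockwise 56° around y-axis:
A clockwise rotation by 56° is a counterclockwise rotation by -56°.
cos(-56°) = 0.5592, sin(-56°) = -0.8290
Result: [[0.5592, 0, -0.8290], [0, 1, 0], [0.8290, 0, 0.5592]]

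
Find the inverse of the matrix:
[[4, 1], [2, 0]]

For [[a,b],[c,d]], inverse = (1/det)·[[d,-b],[-c,a]]
det = (4)(0) - (1)(2) = 0 - 2 = -2
Inverse = (1/-2)·[[0, -1], [-2, 4]]
= [[0, 1/2], [1, -2]]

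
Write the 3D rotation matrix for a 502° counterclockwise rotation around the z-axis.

Rotation matrix for counterclockwise 502° around z-axis:
cos(502°) = -0.7880, sin(502°) = 0.6157
Result: [[-0.7880, -0.6157, 0], [0.6157, -0.7880, 0], [0, 0, 1]]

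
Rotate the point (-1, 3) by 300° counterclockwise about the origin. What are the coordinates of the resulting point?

Rotation matrix for 300°: [[cos 300°, -sin 300°], [sin 300°, cos 300°]] ≈ [[0.500000, 0.866025], [-0.866025, 0.500000]]
[[0.500000, 0.866025], [-0.866025, 0.500000]] × [-1, 3]ᵀ ≈ [2.0981, 2.3660]ᵀ
Result: (2.0981, 2.3660)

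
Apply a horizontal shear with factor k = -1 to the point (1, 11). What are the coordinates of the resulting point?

Shear matrix for horizontal shear with factor k = -1:
[[1, -1], [0, 1]]
Result: (1, 11) → (-10, 11)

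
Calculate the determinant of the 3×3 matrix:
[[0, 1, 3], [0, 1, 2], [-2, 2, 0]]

Expansion along first row:
det = 0·det([[1,2],[2,0]]) - 1·det([[0,2],[-2,0]]) + 3·det([[0,1],[-2,2]])
    = 0·(1·0 - 2·2) - 1·(0·0 - 2·-2) + 3·(0·2 - 1·-2)
    = 0·-4 - 1·4 + 3·2
    = 0 + -4 + 6 = 2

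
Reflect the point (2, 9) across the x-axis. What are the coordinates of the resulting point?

Reflection across x-axis: (2, 9) → (2, -9)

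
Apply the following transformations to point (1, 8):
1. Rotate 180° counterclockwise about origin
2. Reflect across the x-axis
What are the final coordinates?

Step 1: Rotate 180° → (-1, -8)
Step 2: Reflect across x-axis → (-1, 8)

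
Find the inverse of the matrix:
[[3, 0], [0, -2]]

For [[a,b],[c,d]], inverse = (1/det)·[[d,-b],[-c,a]]
det = (3)(-2) - (0)(0) = -6 - 0 = -6
Inverse = (1/-6)·[[-2, 0], [0, 3]]
= [[1/3, 0], [0, -1/2]]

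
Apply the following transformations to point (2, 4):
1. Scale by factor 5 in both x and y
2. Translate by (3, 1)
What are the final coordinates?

Step 1: Scale (2, 4) by 5 → (10, 20)
Step 2: Translate by (3, 1) → (13, 21)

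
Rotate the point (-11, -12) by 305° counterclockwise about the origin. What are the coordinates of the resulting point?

Rotation matrix for 305°: [[cos 305°, -sin 305°], [sin 305°, cos 305°]] ≈ [[0.573576, 0.819152], [-0.819152, 0.573576]]
[[0.573576, 0.819152], [-0.819152, 0.573576]] × [-11, -12]ᵀ ≈ [-16.1392, 2.1278]ᵀ
Result: (-16.1392, 2.1278)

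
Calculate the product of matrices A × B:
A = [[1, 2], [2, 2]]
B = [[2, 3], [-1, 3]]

Matrix multiplication:
C[0][0] = 1×2 + 2×-1 = 0
C[0][1] = 1×3 + 2×3 = 9
C[1][0] = 2×2 + 2×-1 = 2
C[1][1] = 2×3 + 2×3 = 12
Result: [[0, 9], [2, 12]]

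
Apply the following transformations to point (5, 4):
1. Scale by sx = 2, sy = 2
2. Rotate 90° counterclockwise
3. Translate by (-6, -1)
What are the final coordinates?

Step 1: Scale → (10, 8)
Step 2: Rotate 90° → (-8, 10)
Step 3: Translate → (-14, 9)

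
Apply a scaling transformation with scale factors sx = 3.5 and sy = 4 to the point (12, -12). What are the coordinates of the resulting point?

Scaling matrix:
[[3.50, 0], [0, 4]]
Result: (12 × 3.5, -12 × 4) = (42, -48)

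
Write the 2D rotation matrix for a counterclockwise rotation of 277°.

Rotation matrix formula: [[cos θ, -sin θ], [sin θ, cos θ]]
For θ = 277°:
cos(277°) = 0.1219
sin(277°) = -0.9925
Result: [[0.1219, 0.9925], [-0.9925, 0.1219]]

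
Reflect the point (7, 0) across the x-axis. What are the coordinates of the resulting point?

Reflection across x-axis: (7, 0) → (7, 0)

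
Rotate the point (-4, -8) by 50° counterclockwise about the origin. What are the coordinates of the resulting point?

Rotation matrix for 50°: [[cos 50°, -sin 50°], [sin 50°, cos 50°]] ≈ [[0.642788, -0.766044], [0.766044, 0.642788]]
[[0.642788, -0.766044], [0.766044, 0.642788]] × [-4, -8]ᵀ ≈ [3.5572, -8.2065]ᵀ
Result: (3.5572, -8.2065)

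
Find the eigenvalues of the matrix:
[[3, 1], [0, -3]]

Characteristic equation: det(A - λI) = 0
λ² - (trace)λ + (det) = 0
trace = 3 + -3 = 0, det = (3)(-3) - (1)(0) = -9
λ² - (0)λ + (-9) = 0
λ = (0 ± √((0)² - 4·(-9))) / 2 = (0 ± √36) / 2
Solving: λ = -3, 3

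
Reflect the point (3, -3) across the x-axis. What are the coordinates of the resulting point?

Reflection across x-axis: (3, -3) → (3, 3)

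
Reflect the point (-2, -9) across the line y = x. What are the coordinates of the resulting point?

Reflection across line y = x: (-2, -9) → (-9, -2)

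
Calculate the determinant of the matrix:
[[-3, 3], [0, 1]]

For a 2×2 matrix [[a, b], [c, d]], det = ad - bc
det = (-3)(1) - (3)(0) = -3 - 0 = -3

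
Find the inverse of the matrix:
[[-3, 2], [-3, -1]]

For [[a,b],[c,d]], inverse = (1/det)·[[d,-b],[-c,a]]
det = (-3)(-1) - (2)(-3) = 3 - -6 = 9
Inverse = (1/9)·[[-1, -2], [3, -3]]
= [[-1/9, -2/9], [1/3, -1/3]]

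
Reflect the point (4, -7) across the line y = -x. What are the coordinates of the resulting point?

Reflection across line y = -x: (4, -7) → (7, -4)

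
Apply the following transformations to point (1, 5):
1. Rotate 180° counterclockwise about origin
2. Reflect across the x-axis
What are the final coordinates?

Step 1: Rotate 180° → (-1, -5)
Step 2: Reflect across x-axis → (-1, 5)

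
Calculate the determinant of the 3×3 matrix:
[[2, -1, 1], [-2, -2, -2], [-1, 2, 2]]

Expansion along first row:
det = 2·det([[-2,-2],[2,2]]) - -1·det([[-2,-2],[-1,2]]) + 1·det([[-2,-2],[-1,2]])
    = 2·(-2·2 - -2·2) - -1·(-2·2 - -2·-1) + 1·(-2·2 - -2·-1)
    = 2·0 - -1·-6 + 1·-6
    = 0 + -6 + -6 = -12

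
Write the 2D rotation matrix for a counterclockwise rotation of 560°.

Rotation matrix formula: [[cos θ, -sin θ], [sin θ, cos θ]]
For θ = 560°:
cos(560°) = -0.9397
sin(560°) = -0.3420
Result: [[-0.9397, 0.3420], [-0.3420, -0.9397]]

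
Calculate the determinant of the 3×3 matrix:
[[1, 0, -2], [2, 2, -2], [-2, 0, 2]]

Expansion along first row:
det = 1·det([[2,-2],[0,2]]) - 0·det([[2,-2],[-2,2]]) + -2·det([[2,2],[-2,0]])
    = 1·(2·2 - -2·0) - 0·(2·2 - -2·-2) + -2·(2·0 - 2·-2)
    = 1·4 - 0·0 + -2·4
    = 4 + 0 + -8 = -4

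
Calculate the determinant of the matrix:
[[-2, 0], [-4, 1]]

For a 2×2 matrix [[a, b], [c, d]], det = ad - bc
det = (-2)(1) - (0)(-4) = -2 - 0 = -2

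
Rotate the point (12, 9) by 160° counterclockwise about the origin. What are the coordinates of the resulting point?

Rotation matrix for 160°: [[cos 160°, -sin 160°], [sin 160°, cos 160°]] ≈ [[-0.939693, -0.342020], [0.342020, -0.939693]]
[[-0.939693, -0.342020], [0.342020, -0.939693]] × [12, 9]ᵀ ≈ [-14.3545, -4.3530]ᵀ
Result: (-14.3545, -4.3530)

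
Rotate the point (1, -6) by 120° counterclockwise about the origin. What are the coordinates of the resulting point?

Rotation matrix for 120°: [[cos 120°, -sin 120°], [sin 120°, cos 120°]] ≈ [[-0.500000, -0.866025], [0.866025, -0.500000]]
[[-0.500000, -0.866025], [0.866025, -0.500000]] × [1, -6]ᵀ ≈ [4.6962, 3.8660]ᵀ
Result: (4.6962, 3.8660)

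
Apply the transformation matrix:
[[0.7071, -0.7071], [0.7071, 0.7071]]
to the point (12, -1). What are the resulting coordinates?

Matrix multiplication:
[[0.7071, -0.7071], [0.7071, 0.7071]] × [12, -1]ᵀ
= [(0.7071)(12) + (-0.7071)(-1), (0.7071)(12) + (0.7071)(-1)]ᵀ
= [9.1923, 7.7781]ᵀ
Result: (9.1923, 7.7781)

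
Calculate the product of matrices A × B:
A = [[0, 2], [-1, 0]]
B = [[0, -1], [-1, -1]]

Matrix multiplication:
C[0][0] = 0×0 + 2×-1 = -2
C[0][1] = 0×-1 + 2×-1 = -2
C[1][0] = -1×0 + 0×-1 = 0
C[1][1] = -1×-1 + 0×-1 = 1
Result: [[-2, -2], [0, 1]]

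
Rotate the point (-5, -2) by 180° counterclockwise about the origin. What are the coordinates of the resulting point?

Rotation matrix for 180°: [[cos 180°, -sin 180°], [sin 180°, cos 180°]] = [[-1, 0], [0, -1]]
[[-1, 0], [0, -1]] × [-5, -2]ᵀ = [5, 2]ᵀ
Result: (5, 2)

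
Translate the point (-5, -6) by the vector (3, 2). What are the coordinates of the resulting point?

Translation by (3, 2) (homogeneous matrix [[1, 0, 3], [0, 1, 2], [0, 0, 1]]):
x' = -5 + 3 = -2
y' = -6 + 2 = -4
Result: (-2, -4)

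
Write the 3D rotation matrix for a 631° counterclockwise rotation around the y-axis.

Rotation matrix for counterclockwise 631° around y-axis:
cos(631°) = 0.0175, sin(631°) = -0.9998
Result: [[0.0175, 0, -0.9998], [0, 1, 0], [0.9998, 0, 0.0175]]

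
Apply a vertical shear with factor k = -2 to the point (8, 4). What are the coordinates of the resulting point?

Shear matrix for vertical shear with factor k = -2:
[[1, 0], [-2, 1]]
Result: (8, 4) → (8, -12)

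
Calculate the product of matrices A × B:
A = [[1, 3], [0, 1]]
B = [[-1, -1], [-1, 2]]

Matrix multiplication:
C[0][0] = 1×-1 + 3×-1 = -4
C[0][1] = 1×-1 + 3×2 = 5
C[1][0] = 0×-1 + 1×-1 = -1
C[1][1] = 0×-1 + 1×2 = 2
Result: [[-4, 5], [-1, 2]]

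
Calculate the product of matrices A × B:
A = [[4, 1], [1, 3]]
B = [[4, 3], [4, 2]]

Matrix multiplication:
C[0][0] = 4×4 + 1×4 = 20
C[0][1] = 4×3 + 1×2 = 14
C[1][0] = 1×4 + 3×4 = 16
C[1][1] = 1×3 + 3×2 = 9
Result: [[20, 14], [16, 9]]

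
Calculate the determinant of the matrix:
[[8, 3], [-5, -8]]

For a 2×2 matrix [[a, b], [c, d]], det = ad - bc
det = (8)(-8) - (3)(-5) = -64 - -15 = -49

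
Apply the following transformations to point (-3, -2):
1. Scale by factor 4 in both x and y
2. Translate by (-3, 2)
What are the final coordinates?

Step 1: Scale (-3, -2) by 4 → (-12, -8)
Step 2: Translate by (-3, 2) → (-15, -6)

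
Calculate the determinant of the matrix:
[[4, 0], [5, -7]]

For a 2×2 matrix [[a, b], [c, d]], det = ad - bc
det = (4)(-7) - (0)(5) = -28 - 0 = -28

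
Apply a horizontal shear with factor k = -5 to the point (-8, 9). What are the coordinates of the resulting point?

Shear matrix for horizontal shear with factor k = -5:
[[1, -5], [0, 1]]
Result: (-8, 9) → (-53, 9)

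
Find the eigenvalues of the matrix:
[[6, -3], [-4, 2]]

Characteristic equation: det(A - λI) = 0
λ² - (trace)λ + (det) = 0
trace = 6 + 2 = 8, det = (6)(2) - (-3)(-4) = 0
λ² - (8)λ + (0) = 0
λ = (8 ± √((8)² - 4·(0))) / 2 = (8 ± √64) / 2
Solving: λ = 0, 8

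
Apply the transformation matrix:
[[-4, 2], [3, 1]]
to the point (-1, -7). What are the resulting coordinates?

Matrix multiplication:
[[-4, 2], [3, 1]] × [-1, -7]ᵀ
= [(-4)(-1) + (2)(-7), (3)(-1) + (1)(-7)]ᵀ
= [-10, -10]ᵀ
Result: (-10, -10)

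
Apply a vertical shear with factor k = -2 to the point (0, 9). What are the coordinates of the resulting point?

Shear matrix for vertical shear with factor k = -2:
[[1, 0], [-2, 1]]
Result: (0, 9) → (0, 9)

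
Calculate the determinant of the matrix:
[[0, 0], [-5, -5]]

For a 2×2 matrix [[a, b], [c, d]], det = ad - bc
det = (0)(-5) - (0)(-5) = 0 - 0 = 0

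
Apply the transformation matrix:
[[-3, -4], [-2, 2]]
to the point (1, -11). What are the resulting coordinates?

Matrix multiplication:
[[-3, -4], [-2, 2]] × [1, -11]ᵀ
= [(-3)(1) + (-4)(-11), (-2)(1) + (2)(-11)]ᵀ
= [41, -24]ᵀ
Result: (41, -24)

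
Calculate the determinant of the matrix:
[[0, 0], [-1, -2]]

For a 2×2 matrix [[a, b], [c, d]], det = ad - bc
det = (0)(-2) - (0)(-1) = 0 - 0 = 0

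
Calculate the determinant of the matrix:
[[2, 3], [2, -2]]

For a 2×2 matrix [[a, b], [c, d]], det = ad - bc
det = (2)(-2) - (3)(2) = -4 - 6 = -10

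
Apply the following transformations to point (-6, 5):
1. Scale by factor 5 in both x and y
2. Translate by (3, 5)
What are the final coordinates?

Step 1: Scale (-6, 5) by 5 → (-30, 25)
Step 2: Translate by (3, 5) → (-27, 30)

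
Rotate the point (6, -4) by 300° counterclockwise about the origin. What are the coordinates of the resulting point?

Rotation matrix for 300°: [[cos 300°, -sin 300°], [sin 300°, cos 300°]] ≈ [[0.500000, 0.866025], [-0.866025, 0.500000]]
[[0.500000, 0.866025], [-0.866025, 0.500000]] × [6, -4]ᵀ ≈ [-0.4641, -7.1962]ᵀ
Result: (-0.4641, -7.1962)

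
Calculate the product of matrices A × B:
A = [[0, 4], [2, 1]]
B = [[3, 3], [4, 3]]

Matrix multiplication:
C[0][0] = 0×3 + 4×4 = 16
C[0][1] = 0×3 + 4×3 = 12
C[1][0] = 2×3 + 1×4 = 10
C[1][1] = 2×3 + 1×3 = 9
Result: [[16, 12], [10, 9]]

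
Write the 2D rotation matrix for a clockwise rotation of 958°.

Rotation matrix formula: [[cos θ, -sin θ], [sin θ, cos θ]]
A clockwise rotation by 958° is equivalent to a counterclockwise rotation by -958°.
For θ = -958°:
cos(-958°) = -0.5299
sin(-958°) = 0.8480
Result: [[-0.5299, -0.8480], [0.8480, -0.5299]]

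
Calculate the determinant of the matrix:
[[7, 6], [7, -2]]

For a 2×2 matrix [[a, b], [c, d]], det = ad - bc
det = (7)(-2) - (6)(7) = -14 - 42 = -56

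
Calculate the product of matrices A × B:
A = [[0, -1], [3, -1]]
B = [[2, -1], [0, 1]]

Matrix multiplication:
C[0][0] = 0×2 + -1×0 = 0
C[0][1] = 0×-1 + -1×1 = -1
C[1][0] = 3×2 + -1×0 = 6
C[1][1] = 3×-1 + -1×1 = -4
Result: [[0, -1], [6, -4]]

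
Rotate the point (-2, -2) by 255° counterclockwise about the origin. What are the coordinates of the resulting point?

Rotation matrix for 255°: [[cos 255°, -sin 255°], [sin 255°, cos 255°]] ≈ [[-0.258819, 0.965926], [-0.965926, -0.258819]]
[[-0.258819, 0.965926], [-0.965926, -0.258819]] × [-2, -2]ᵀ ≈ [-1.4142, 2.4495]ᵀ
Result: (-1.4142, 2.4495)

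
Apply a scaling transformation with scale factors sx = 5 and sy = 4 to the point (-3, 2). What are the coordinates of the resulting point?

Scaling matrix:
[[5, 0], [0, 4]]
Result: (-3 × 5, 2 × 4) = (-15, 8)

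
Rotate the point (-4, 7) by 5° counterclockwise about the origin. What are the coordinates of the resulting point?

Rotation matrix for 5°: [[cos 5°, -sin 5°], [sin 5°, cos 5°]] ≈ [[0.996195, -0.087156], [0.087156, 0.996195]]
[[0.996195, -0.087156], [0.087156, 0.996195]] × [-4, 7]ᵀ ≈ [-4.5949, 6.6247]ᵀ
Result: (-4.5949, 6.6247)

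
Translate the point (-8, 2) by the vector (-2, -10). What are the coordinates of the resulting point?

Translation by (-2, -10) (homogeneous matrix [[1, 0, -2], [0, 1, -10], [0, 0, 1]]):
x' = -8 + -2 = -10
y' = 2 + -10 = -8
Result: (-10, -8)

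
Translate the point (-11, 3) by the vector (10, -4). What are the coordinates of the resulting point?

Translation by (10, -4) (homogeneous matrix [[1, 0, 10], [0, 1, -4], [0, 0, 1]]):
x' = -11 + 10 = -1
y' = 3 + -4 = -1
Result: (-1, -1)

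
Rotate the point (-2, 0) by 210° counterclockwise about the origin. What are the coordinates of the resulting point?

Rotation matrix for 210°: [[cos 210°, -sin 210°], [sin 210°, cos 210°]] ≈ [[-0.866025, 0.500000], [-0.500000, -0.866025]]
[[-0.866025, 0.500000], [-0.500000, -0.866025]] × [-2, 0]ᵀ ≈ [1.7321, 1]ᵀ
Result: (1.7321, 1)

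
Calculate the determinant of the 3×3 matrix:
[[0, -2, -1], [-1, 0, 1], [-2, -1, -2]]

Expansion along first row:
det = 0·det([[0,1],[-1,-2]]) - -2·det([[-1,1],[-2,-2]]) + -1·det([[-1,0],[-2,-1]])
    = 0·(0·-2 - 1·-1) - -2·(-1·-2 - 1·-2) + -1·(-1·-1 - 0·-2)
    = 0·1 - -2·4 + -1·1
    = 0 + 8 + -1 = 7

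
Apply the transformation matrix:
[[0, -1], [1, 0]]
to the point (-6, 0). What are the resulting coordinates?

Matrix multiplication:
[[0, -1], [1, 0]] × [-6, 0]ᵀ
= [(0)(-6) + (-1)(0), (1)(-6) + (0)(0)]ᵀ
= [0, -6]ᵀ
Result: (0, -6)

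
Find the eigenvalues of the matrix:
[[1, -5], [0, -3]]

Characteristic equation: det(A - λI) = 0
λ² - (trace)λ + (det) = 0
trace = 1 + -3 = -2, det = (1)(-3) - (-5)(0) = -3
λ² - (-2)λ + (-3) = 0
λ = (-2 ± √((-2)² - 4·(-3))) / 2 = (-2 ± √16) / 2
Solving: λ = -3, 1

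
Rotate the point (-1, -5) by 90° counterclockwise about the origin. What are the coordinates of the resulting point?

Rotation matrix for 90°: [[cos 90°, -sin 90°], [sin 90°, cos 90°]] = [[0, -1], [1, 0]]
[[0, -1], [1, 0]] × [-1, -5]ᵀ = [5, -1]ᵀ
Result: (5, -1)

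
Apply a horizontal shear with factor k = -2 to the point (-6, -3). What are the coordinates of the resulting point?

Shear matrix for horizontal shear with factor k = -2:
[[1, -2], [0, 1]]
Result: (-6, -3) → (0, -3)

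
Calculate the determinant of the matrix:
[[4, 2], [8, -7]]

For a 2×2 matrix [[a, b], [c, d]], det = ad - bc
det = (4)(-7) - (2)(8) = -28 - 16 = -44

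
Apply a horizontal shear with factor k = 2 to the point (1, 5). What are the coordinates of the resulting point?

Shear matrix for horizontal shear with factor k = 2:
[[1, 2], [0, 1]]
Result: (1, 5) → (11, 5)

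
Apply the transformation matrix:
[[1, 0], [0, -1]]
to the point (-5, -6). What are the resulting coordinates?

Matrix multiplication:
[[1, 0], [0, -1]] × [-5, -6]ᵀ
= [(1)(-5) + (0)(-6), (0)(-5) + (-1)(-6)]ᵀ
= [-5, 6]ᵀ
Result: (-5, 6)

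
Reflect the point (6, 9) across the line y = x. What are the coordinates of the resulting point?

Reflection across line y = x: (6, 9) → (9, 6)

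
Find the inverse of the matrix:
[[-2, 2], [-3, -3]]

For [[a,b],[c,d]], inverse = (1/det)·[[d,-b],[-c,a]]
det = (-2)(-3) - (2)(-3) = 6 - -6 = 12
Inverse = (1/12)·[[-3, -2], [3, -2]]
= [[-1/4, -1/6], [1/4, -1/6]]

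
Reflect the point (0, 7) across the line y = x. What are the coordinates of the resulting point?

Reflection across line y = x: (0, 7) → (7, 0)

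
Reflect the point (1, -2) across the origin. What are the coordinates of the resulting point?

Reflection across origin: (1, -2) → (-1, 2)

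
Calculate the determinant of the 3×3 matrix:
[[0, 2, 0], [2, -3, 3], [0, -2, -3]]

Expansion along first row:
det = 0·det([[-3,3],[-2,-3]]) - 2·det([[2,3],[0,-3]]) + 0·det([[2,-3],[0,-2]])
    = 0·(-3·-3 - 3·-2) - 2·(2·-3 - 3·0) + 0·(2·-2 - -3·0)
    = 0·15 - 2·-6 + 0·-4
    = 0 + 12 + 0 = 12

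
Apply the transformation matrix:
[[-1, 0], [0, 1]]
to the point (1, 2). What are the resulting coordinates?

Matrix multiplication:
[[-1, 0], [0, 1]] × [1, 2]ᵀ
= [(-1)(1) + (0)(2), (0)(1) + (1)(2)]ᵀ
= [-1, 2]ᵀ
Result: (-1, 2)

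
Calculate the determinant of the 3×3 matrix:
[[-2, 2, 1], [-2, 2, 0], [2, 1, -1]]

Expansion along first row:
det = -2·det([[2,0],[1,-1]]) - 2·det([[-2,0],[2,-1]]) + 1·det([[-2,2],[2,1]])
    = -2·(2·-1 - 0·1) - 2·(-2·-1 - 0·2) + 1·(-2·1 - 2·2)
    = -2·-2 - 2·2 + 1·-6
    = 4 + -4 + -6 = -6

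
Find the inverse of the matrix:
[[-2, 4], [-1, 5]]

For [[a,b],[c,d]], inverse = (1/det)·[[d,-b],[-c,a]]
det = (-2)(5) - (4)(-1) = -10 - -4 = -6
Inverse = (1/-6)·[[5, -4], [1, -2]]
= [[-5/6, 2/3], [-1/6, 1/3]]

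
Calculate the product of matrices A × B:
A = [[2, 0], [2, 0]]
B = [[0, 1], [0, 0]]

Matrix multiplication:
C[0][0] = 2×0 + 0×0 = 0
C[0][1] = 2×1 + 0×0 = 2
C[1][0] = 2×0 + 0×0 = 0
C[1][1] = 2×1 + 0×0 = 2
Result: [[0, 2], [0, 2]]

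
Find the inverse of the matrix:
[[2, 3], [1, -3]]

For [[a,b],[c,d]], inverse = (1/det)·[[d,-b],[-c,a]]
det = (2)(-3) - (3)(1) = -6 - 3 = -9
Inverse = (1/-9)·[[-3, -3], [-1, 2]]
= [[1/3, 1/3], [1/9, -2/9]]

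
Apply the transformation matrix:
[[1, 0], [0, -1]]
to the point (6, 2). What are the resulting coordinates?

Matrix multiplication:
[[1, 0], [0, -1]] × [6, 2]ᵀ
= [(1)(6) + (0)(2), (0)(6) + (-1)(2)]ᵀ
= [6, -2]ᵀ
Result: (6, -2)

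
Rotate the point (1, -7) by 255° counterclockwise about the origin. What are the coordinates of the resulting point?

Rotation matrix for 255°: [[cos 255°, -sin 255°], [sin 255°, cos 255°]] ≈ [[-0.258819, 0.965926], [-0.965926, -0.258819]]
[[-0.258819, 0.965926], [-0.965926, -0.258819]] × [1, -7]ᵀ ≈ [-7.0203, 0.8458]ᵀ
Result: (-7.0203, 0.8458)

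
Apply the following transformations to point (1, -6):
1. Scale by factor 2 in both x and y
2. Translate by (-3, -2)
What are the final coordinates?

Step 1: Scale (1, -6) by 2 → (2, -12)
Step 2: Translate by (-3, -2) → (-1, -14)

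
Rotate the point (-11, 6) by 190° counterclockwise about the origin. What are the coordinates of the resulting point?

Rotation matrix for 190°: [[cos 190°, -sin 190°], [sin 190°, cos 190°]] ≈ [[-0.984808, 0.173648], [-0.173648, -0.984808]]
[[-0.984808, 0.173648], [-0.173648, -0.984808]] × [-11, 6]ᵀ ≈ [11.8748, -3.9987]ᵀ
Result: (11.8748, -3.9987)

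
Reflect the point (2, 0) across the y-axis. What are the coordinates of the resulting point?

Reflection across y-axis: (2, 0) → (-2, 0)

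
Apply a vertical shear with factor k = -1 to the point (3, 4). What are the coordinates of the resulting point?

Shear matrix for vertical shear with factor k = -1:
[[1, 0], [-1, 1]]
Result: (3, 4) → (3, 1)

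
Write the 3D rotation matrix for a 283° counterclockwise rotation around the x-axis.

Rotation matrix for counterclockwise 283° around x-axis:
cos(283°) = 0.2250, sin(283°) = -0.9744
Result: [[1, 0, 0], [0, 0.2250, 0.9744], [0, -0.9744, 0.2250]]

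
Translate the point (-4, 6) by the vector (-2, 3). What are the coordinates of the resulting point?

Translation by (-2, 3) (homogeneous matrix [[1, 0, -2], [0, 1, 3], [0, 0, 1]]):
x' = -4 + -2 = -6
y' = 6 + 3 = 9
Result: (-6, 9)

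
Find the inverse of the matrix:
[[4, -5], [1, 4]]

For [[a,b],[c,d]], inverse = (1/det)·[[d,-b],[-c,a]]
det = (4)(4) - (-5)(1) = 16 - -5 = 21
Inverse = (1/21)·[[4, 5], [-1, 4]]
= [[4/21, 5/21], [-1/21, 4/21]]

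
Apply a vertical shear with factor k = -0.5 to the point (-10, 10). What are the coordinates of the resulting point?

Shear matrix for vertical shear with factor k = -0.5:
[[1, 0], [-0.50, 1]]
Result: (-10, 10) → (-10, 15)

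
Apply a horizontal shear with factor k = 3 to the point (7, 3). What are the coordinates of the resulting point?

Shear matrix for horizontal shear with factor k = 3:
[[1, 3], [0, 1]]
Result: (7, 3) → (16, 3)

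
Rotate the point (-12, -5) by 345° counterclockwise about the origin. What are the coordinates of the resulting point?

Rotation matrix for 345°: [[cos 345°, -sin 345°], [sin 345°, cos 345°]] ≈ [[0.965926, 0.258819], [-0.258819, 0.965926]]
[[0.965926, 0.258819], [-0.258819, 0.965926]] × [-12, -5]ᵀ ≈ [-12.8852, -1.7238]ᵀ
Result: (-12.8852, -1.7238)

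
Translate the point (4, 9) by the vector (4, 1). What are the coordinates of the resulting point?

Translation by (4, 1) (homogeneous matrix [[1, 0, 4], [0, 1, 1], [0, 0, 1]]):
x' = 4 + 4 = 8
y' = 9 + 1 = 10
Result: (8, 10)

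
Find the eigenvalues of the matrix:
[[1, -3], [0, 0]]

Characteristic equation: det(A - λI) = 0
λ² - (trace)λ + (det) = 0
trace = 1 + 0 = 1, det = (1)(0) - (-3)(0) = 0
λ² - (1)λ + (0) = 0
λ = (1 ± √((1)² - 4·(0))) / 2 = (1 ± √1) / 2
Solving: λ = 0, 1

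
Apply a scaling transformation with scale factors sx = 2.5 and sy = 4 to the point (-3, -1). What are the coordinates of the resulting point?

Scaling matrix:
[[2.50, 0], [0, 4]]
Result: (-3 × 2.5, -1 × 4) = (-7.5, -4)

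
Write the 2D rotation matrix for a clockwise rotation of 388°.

Rotation matrix formula: [[cos θ, -sin θ], [sin θ, cos θ]]
A clockwise rotation by 388° is equivalent to a counterclockwise rotation by -388°.
For θ = -388°:
cos(-388°) = 0.8829
sin(-388°) = -0.4695
Result: [[0.8829, 0.4695], [-0.4695, 0.8829]]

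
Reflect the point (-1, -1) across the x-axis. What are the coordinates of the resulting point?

Reflection across x-axis: (-1, -1) → (-1, 1)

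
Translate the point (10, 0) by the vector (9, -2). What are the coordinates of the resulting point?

Translation by (9, -2) (homogeneous matrix [[1, 0, 9], [0, 1, -2], [0, 0, 1]]):
x' = 10 + 9 = 19
y' = 0 + -2 = -2
Result: (19, -2)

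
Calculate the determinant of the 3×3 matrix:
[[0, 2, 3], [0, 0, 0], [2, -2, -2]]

Expansion along first row:
det = 0·det([[0,0],[-2,-2]]) - 2·det([[0,0],[2,-2]]) + 3·det([[0,0],[2,-2]])
    = 0·(0·-2 - 0·-2) - 2·(0·-2 - 0·2) + 3·(0·-2 - 0·2)
    = 0·0 - 2·0 + 3·0
    = 0 + 0 + 0 = 0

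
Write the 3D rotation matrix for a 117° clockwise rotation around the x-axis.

Rotation matrix for clockwise 117° around x-axis:
A clockwise rotation by 117° is a counterclockwise rotation by -117°.
cos(-117°) = -0.4540, sin(-117°) = -0.8910
Result: [[1, 0, 0], [0, -0.4540, 0.8910], [0, -0.8910, -0.4540]]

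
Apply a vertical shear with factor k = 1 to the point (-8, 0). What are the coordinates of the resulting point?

Shear matrix for vertical shear with factor k = 1:
[[1, 0], [1, 1]]
Result: (-8, 0) → (-8, -8)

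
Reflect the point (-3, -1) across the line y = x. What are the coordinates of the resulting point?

Reflection across line y = x: (-3, -1) → (-1, -3)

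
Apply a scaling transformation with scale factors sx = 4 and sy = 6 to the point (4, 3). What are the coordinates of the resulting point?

Scaling matrix:
[[4, 0], [0, 6]]
Result: (4 × 4, 3 × 6) = (16, 18)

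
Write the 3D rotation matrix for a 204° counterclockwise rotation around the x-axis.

Rotation matrix for counterclockwise 204° around x-axis:
cos(204°) = -0.9135, sin(204°) = -0.4067
Result: [[1, 0, 0], [0, -0.9135, 0.4067], [0, -0.4067, -0.9135]]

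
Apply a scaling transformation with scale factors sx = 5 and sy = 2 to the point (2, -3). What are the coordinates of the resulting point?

Scaling matrix:
[[5, 0], [0, 2]]
Result: (2 × 5, -3 × 2) = (10, -6)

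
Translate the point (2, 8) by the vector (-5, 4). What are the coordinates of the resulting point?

Translation by (-5, 4) (homogeneous matrix [[1, 0, -5], [0, 1, 4], [0, 0, 1]]):
x' = 2 + -5 = -3
y' = 8 + 4 = 12
Result: (-3, 12)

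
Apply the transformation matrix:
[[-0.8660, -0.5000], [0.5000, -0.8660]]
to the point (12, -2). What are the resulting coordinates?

Matrix multiplication:
[[-0.8660, -0.5000], [0.5000, -0.8660]] × [12, -2]ᵀ
= [(-0.8660)(12) + (-0.5000)(-2), (0.5000)(12) + (-0.8660)(-2)]ᵀ
= [-9.3920, 7.7320]ᵀ
Result: (-9.3920, 7.7320)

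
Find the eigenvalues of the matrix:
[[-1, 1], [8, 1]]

Characteristic equation: det(A - λI) = 0
λ² - (trace)λ + (det) = 0
trace = -1 + 1 = 0, det = (-1)(1) - (1)(8) = -9
λ² - (0)λ + (-9) = 0
λ = (0 ± √((0)² - 4·(-9))) / 2 = (0 ± √36) / 2
Solving: λ = -3, 3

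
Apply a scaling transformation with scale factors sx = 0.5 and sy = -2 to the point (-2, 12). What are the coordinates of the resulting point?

Scaling matrix:
[[0.50, 0], [0, -2]]
Result: (-2 × 0.5, 12 × -2) = (-1, -24)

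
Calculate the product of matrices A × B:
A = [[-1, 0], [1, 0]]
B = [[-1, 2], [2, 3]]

Matrix multiplication:
C[0][0] = -1×-1 + 0×2 = 1
C[0][1] = -1×2 + 0×3 = -2
C[1][0] = 1×-1 + 0×2 = -1
C[1][1] = 1×2 + 0×3 = 2
Result: [[1, -2], [-1, 2]]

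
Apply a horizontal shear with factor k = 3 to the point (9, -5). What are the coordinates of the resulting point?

Shear matrix for horizontal shear with factor k = 3:
[[1, 3], [0, 1]]
Result: (9, -5) → (-6, -5)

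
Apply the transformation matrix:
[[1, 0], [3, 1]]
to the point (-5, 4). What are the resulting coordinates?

Matrix multiplication:
[[1, 0], [3, 1]] × [-5, 4]ᵀ
= [(1)(-5) + (0)(4), (3)(-5) + (1)(4)]ᵀ
= [-5, -11]ᵀ
Result: (-5, -11)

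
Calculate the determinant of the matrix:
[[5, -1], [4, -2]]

For a 2×2 matrix [[a, b], [c, d]], det = ad - bc
det = (5)(-2) - (-1)(4) = -10 - -4 = -6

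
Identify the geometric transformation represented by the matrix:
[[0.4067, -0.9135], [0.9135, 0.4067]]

This matrix represents: rotation by 66° counterclockwise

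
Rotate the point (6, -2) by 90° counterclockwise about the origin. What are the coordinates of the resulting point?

Rotation matrix for 90°: [[cos 90°, -sin 90°], [sin 90°, cos 90°]] = [[0, -1], [1, 0]]
[[0, -1], [1, 0]] × [6, -2]ᵀ = [2, 6]ᵀ
Result: (2, 6)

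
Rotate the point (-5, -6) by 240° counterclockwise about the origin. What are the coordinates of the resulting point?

Rotation matrix for 240°: [[cos 240°, -sin 240°], [sin 240°, cos 240°]] ≈ [[-0.500000, 0.866025], [-0.866025, -0.500000]]
[[-0.500000, 0.866025], [-0.866025, -0.500000]] × [-5, -6]ᵀ ≈ [-2.6962, 7.3301]ᵀ
Result: (-2.6962, 7.3301)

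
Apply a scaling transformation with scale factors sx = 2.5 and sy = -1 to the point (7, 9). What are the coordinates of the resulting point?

Scaling matrix:
[[2.50, 0], [0, -1]]
Result: (7 × 2.5, 9 × -1) = (17.5, -9)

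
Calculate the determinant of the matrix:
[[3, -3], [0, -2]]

For a 2×2 matrix [[a, b], [c, d]], det = ad - bc
det = (3)(-2) - (-3)(0) = -6 - 0 = -6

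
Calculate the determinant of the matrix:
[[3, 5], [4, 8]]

For a 2×2 matrix [[a, b], [c, d]], det = ad - bc
det = (3)(8) - (5)(4) = 24 - 20 = 4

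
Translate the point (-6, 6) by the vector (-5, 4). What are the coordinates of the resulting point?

Translation by (-5, 4) (homogeneous matrix [[1, 0, -5], [0, 1, 4], [0, 0, 1]]):
x' = -6 + -5 = -11
y' = 6 + 4 = 10
Result: (-11, 10)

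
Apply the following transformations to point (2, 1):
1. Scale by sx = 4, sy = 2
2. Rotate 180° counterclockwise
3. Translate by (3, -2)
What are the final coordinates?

Step 1: Scale → (8, 2)
Step 2: Rotate 180° → (-8, -2)
Step 3: Translate → (-5, -4)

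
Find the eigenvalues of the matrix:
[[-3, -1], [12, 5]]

Characteristic equation: det(A - λI) = 0
λ² - (trace)λ + (det) = 0
trace = -3 + 5 = 2, det = (-3)(5) - (-1)(12) = -3
λ² - (2)λ + (-3) = 0
λ = (2 ± √((2)² - 4·(-3))) / 2 = (2 ± √16) / 2
Solving: λ = -1, 3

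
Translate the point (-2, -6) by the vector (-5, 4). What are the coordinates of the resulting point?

Translation by (-5, 4) (homogeneous matrix [[1, 0, -5], [0, 1, 4], [0, 0, 1]]):
x' = -2 + -5 = -7
y' = -6 + 4 = -2
Result: (-7, -2)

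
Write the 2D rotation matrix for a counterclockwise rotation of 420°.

Rotation matrix formula: [[cos θ, -sin θ], [sin θ, cos θ]]
For θ = 420°:
cos(420°) = 1/2
sin(420°) = √3/2
Result: [[1/2, -√3/2], [√3/2, 1/2]]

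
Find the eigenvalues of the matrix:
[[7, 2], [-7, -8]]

Characteristic equation: det(A - λI) = 0
λ² - (trace)λ + (det) = 0
trace = 7 + -8 = -1, det = (7)(-8) - (2)(-7) = -42
λ² - (-1)λ + (-42) = 0
λ = (-1 ± √((-1)² - 4·(-42))) / 2 = (-1 ± √169) / 2
Solving: λ = -7, 6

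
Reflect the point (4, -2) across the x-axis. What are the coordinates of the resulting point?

Reflection across x-axis: (4, -2) → (4, 2)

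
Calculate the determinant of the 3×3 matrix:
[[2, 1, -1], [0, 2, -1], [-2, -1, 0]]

Expansion along first row:
det = 2·det([[2,-1],[-1,0]]) - 1·det([[0,-1],[-2,0]]) + -1·det([[0,2],[-2,-1]])
    = 2·(2·0 - -1·-1) - 1·(0·0 - -1·-2) + -1·(0·-1 - 2·-2)
    = 2·-1 - 1·-2 + -1·4
    = -2 + 2 + -4 = -4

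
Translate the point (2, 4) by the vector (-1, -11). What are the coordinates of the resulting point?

Translation by (-1, -11) (homogeneous matrix [[1, 0, -1], [0, 1, -11], [0, 0, 1]]):
x' = 2 + -1 = 1
y' = 4 + -11 = -7
Result: (1, -7)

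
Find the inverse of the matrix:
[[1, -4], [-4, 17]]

For [[a,b],[c,d]], inverse = (1/det)·[[d,-b],[-c,a]]
det = (1)(17) - (-4)(-4) = 17 - 16 = 1
Inverse = [[17, 4], [4, 1]]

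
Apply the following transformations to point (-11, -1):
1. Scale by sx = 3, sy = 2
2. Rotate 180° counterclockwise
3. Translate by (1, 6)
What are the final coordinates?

Step 1: Scale → (-33, -2)
Step 2: Rotate 180° → (33, 2)
Step 3: Translate → (34, 8)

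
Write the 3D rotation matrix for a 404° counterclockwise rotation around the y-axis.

Rotation matrix for counterclockwise 404° around y-axis:
cos(404°) = 0.7193, sin(404°) = 0.6947
Result: [[0.7193, 0, 0.6947], [0, 1, 0], [-0.6947, 0, 0.7193]]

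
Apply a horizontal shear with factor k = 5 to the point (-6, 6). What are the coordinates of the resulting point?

Shear matrix for horizontal shear with factor k = 5:
[[1, 5], [0, 1]]
Result: (-6, 6) → (24, 6)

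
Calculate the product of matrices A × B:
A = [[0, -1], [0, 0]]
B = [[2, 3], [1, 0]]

Matrix multiplication:
C[0][0] = 0×2 + -1×1 = -1
C[0][1] = 0×3 + -1×0 = 0
C[1][0] = 0×2 + 0×1 = 0
C[1][1] = 0×3 + 0×0 = 0
Result: [[-1, 0], [0, 0]]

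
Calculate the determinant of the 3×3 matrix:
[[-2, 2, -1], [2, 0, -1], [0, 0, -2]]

Expansion along first row:
det = -2·det([[0,-1],[0,-2]]) - 2·det([[2,-1],[0,-2]]) + -1·det([[2,0],[0,0]])
    = -2·(0·-2 - -1·0) - 2·(2·-2 - -1·0) + -1·(2·0 - 0·0)
    = -2·0 - 2·-4 + -1·0
    = 0 + 8 + 0 = 8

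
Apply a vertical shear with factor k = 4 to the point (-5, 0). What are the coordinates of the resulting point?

Shear matrix for vertical shear with factor k = 4:
[[1, 0], [4, 1]]
Result: (-5, 0) → (-5, -20)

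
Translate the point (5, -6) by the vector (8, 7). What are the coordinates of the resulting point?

Translation by (8, 7) (homogeneous matrix [[1, 0, 8], [0, 1, 7], [0, 0, 1]]):
x' = 5 + 8 = 13
y' = -6 + 7 = 1
Result: (13, 1)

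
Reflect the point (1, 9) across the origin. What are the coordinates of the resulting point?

Reflection across origin: (1, 9) → (-1, -9)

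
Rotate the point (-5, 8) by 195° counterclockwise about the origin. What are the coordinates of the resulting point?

Rotation matrix for 195°: [[cos 195°, -sin 195°], [sin 195°, cos 195°]] ≈ [[-0.965926, 0.258819], [-0.258819, -0.965926]]
[[-0.965926, 0.258819], [-0.258819, -0.965926]] × [-5, 8]ᵀ ≈ [6.9002, -6.4333]ᵀ
Result: (6.9002, -6.4333)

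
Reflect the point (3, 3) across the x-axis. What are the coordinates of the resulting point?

Reflection across x-axis: (3, 3) → (3, -3)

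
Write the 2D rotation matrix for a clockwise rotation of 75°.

Rotation matrix formula: [[cos θ, -sin θ], [sin θ, cos θ]]
A clockwise rotation by 75° is equivalent to a counterclockwise rotation by -75°.
For θ = -75°:
cos(-75°) = 0.2588
sin(-75°) = -0.9659
Result: [[0.2588, 0.9659], [-0.9659, 0.2588]]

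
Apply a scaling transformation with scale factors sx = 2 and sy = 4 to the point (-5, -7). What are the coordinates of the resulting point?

Scaling matrix:
[[2, 0], [0, 4]]
Result: (-5 × 2, -7 × 4) = (-10, -28)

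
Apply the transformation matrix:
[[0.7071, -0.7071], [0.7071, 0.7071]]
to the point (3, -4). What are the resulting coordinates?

Matrix multiplication:
[[0.7071, -0.7071], [0.7071, 0.7071]] × [3, -4]ᵀ
= [(0.7071)(3) + (-0.7071)(-4), (0.7071)(3) + (0.7071)(-4)]ᵀ
= [4.9497, -0.7071]ᵀ
Result: (4.9497, -0.7071)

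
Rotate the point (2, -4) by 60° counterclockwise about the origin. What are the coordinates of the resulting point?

Rotation matrix for 60°: [[cos 60°, -sin 60°], [sin 60°, cos 60°]] ≈ [[0.500000, -0.866025], [0.866025, 0.500000]]
[[0.500000, -0.866025], [0.866025, 0.500000]] × [2, -4]ᵀ ≈ [4.4641, -0.2679]ᵀ
Result: (4.4641, -0.2679)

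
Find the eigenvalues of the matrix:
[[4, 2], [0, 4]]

Characteristic equation: det(A - λI) = 0
λ² - (trace)λ + (det) = 0
trace = 4 + 4 = 8, det = (4)(4) - (2)(0) = 16
λ² - (8)λ + (16) = 0
λ = (8 ± √((8)² - 4·(16))) / 2 = (8 ± √0) / 2
Solving: λ = 4, 4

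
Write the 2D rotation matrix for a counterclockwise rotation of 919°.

Rotation matrix formula: [[cos θ, -sin θ], [sin θ, cos θ]]
For θ = 919°:
cos(919°) = -0.9455
sin(919°) = -0.3256
Result: [[-0.9455, 0.3256], [-0.3256, -0.9455]]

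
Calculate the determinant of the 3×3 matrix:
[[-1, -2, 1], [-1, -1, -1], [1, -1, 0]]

Expansion along first row:
det = -1·det([[-1,-1],[-1,0]]) - -2·det([[-1,-1],[1,0]]) + 1·det([[-1,-1],[1,-1]])
    = -1·(-1·0 - -1·-1) - -2·(-1·0 - -1·1) + 1·(-1·-1 - -1·1)
    = -1·-1 - -2·1 + 1·2
    = 1 + 2 + 2 = 5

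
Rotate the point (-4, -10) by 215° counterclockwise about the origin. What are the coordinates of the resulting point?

Rotation matrix for 215°: [[cos 215°, -sin 215°], [sin 215°, cos 215°]] ≈ [[-0.819152, 0.573576], [-0.573576, -0.819152]]
[[-0.819152, 0.573576], [-0.573576, -0.819152]] × [-4, -10]ᵀ ≈ [-2.4592, 10.4858]ᵀ
Result: (-2.4592, 10.4858)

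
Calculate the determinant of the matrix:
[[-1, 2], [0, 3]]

For a 2×2 matrix [[a, b], [c, d]], det = ad - bc
det = (-1)(3) - (2)(0) = -3 - 0 = -3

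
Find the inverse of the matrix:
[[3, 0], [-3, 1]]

For [[a,b],[c,d]], inverse = (1/det)·[[d,-b],[-c,a]]
det = (3)(1) - (0)(-3) = 3 - 0 = 3
Inverse = (1/3)·[[1, 0], [3, 3]]
= [[1/3, 0], [1, 1]]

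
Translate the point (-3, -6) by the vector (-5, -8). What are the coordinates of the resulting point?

Translation by (-5, -8) (homogeneous matrix [[1, 0, -5], [0, 1, -8], [0, 0, 1]]):
x' = -3 + -5 = -8
y' = -6 + -8 = -14
Result: (-8, -14)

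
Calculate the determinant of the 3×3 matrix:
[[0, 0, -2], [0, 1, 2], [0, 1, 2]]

Expansion along first row:
det = 0·det([[1,2],[1,2]]) - 0·det([[0,2],[0,2]]) + -2·det([[0,1],[0,1]])
    = 0·(1·2 - 2·1) - 0·(0·2 - 2·0) + -2·(0·1 - 1·0)
    = 0·0 - 0·0 + -2·0
    = 0 + 0 + 0 = 0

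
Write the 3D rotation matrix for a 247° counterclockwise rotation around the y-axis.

Rotation matrix for counterclockwise 247° around y-axis:
cos(247°) = -0.3907, sin(247°) = -0.9205
Result: [[-0.3907, 0, -0.9205], [0, 1, 0], [0.9205, 0, -0.3907]]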